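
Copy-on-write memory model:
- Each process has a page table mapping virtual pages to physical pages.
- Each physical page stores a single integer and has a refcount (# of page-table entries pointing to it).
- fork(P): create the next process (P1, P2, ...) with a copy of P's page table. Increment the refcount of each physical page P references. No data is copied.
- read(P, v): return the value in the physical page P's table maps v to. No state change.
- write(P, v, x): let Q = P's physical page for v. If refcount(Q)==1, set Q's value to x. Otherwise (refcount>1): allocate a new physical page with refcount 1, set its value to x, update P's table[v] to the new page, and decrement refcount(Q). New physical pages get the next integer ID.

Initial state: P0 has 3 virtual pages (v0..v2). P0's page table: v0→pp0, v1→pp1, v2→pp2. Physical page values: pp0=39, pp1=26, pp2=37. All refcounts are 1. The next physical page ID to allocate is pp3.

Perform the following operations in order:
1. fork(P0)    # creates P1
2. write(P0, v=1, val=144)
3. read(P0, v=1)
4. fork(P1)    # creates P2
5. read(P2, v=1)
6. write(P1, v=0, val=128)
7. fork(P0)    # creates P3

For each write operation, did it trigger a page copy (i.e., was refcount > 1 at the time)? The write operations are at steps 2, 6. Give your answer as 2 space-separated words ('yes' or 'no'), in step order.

Op 1: fork(P0) -> P1. 3 ppages; refcounts: pp0:2 pp1:2 pp2:2
Op 2: write(P0, v1, 144). refcount(pp1)=2>1 -> COPY to pp3. 4 ppages; refcounts: pp0:2 pp1:1 pp2:2 pp3:1
Op 3: read(P0, v1) -> 144. No state change.
Op 4: fork(P1) -> P2. 4 ppages; refcounts: pp0:3 pp1:2 pp2:3 pp3:1
Op 5: read(P2, v1) -> 26. No state change.
Op 6: write(P1, v0, 128). refcount(pp0)=3>1 -> COPY to pp4. 5 ppages; refcounts: pp0:2 pp1:2 pp2:3 pp3:1 pp4:1
Op 7: fork(P0) -> P3. 5 ppages; refcounts: pp0:3 pp1:2 pp2:4 pp3:2 pp4:1

yes yes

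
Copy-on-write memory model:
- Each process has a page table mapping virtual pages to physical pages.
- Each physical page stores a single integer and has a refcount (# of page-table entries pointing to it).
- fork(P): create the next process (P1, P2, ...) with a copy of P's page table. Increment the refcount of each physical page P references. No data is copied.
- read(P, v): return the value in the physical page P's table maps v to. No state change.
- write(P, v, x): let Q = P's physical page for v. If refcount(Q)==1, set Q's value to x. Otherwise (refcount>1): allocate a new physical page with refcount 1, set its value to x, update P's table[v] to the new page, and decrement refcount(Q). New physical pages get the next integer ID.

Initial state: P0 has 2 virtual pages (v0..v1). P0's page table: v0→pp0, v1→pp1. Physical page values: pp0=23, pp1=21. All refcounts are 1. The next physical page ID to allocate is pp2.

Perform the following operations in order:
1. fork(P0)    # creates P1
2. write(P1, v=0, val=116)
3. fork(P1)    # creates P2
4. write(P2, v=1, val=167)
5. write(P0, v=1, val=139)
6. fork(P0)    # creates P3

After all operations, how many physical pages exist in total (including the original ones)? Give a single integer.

Answer: 5

Derivation:
Op 1: fork(P0) -> P1. 2 ppages; refcounts: pp0:2 pp1:2
Op 2: write(P1, v0, 116). refcount(pp0)=2>1 -> COPY to pp2. 3 ppages; refcounts: pp0:1 pp1:2 pp2:1
Op 3: fork(P1) -> P2. 3 ppages; refcounts: pp0:1 pp1:3 pp2:2
Op 4: write(P2, v1, 167). refcount(pp1)=3>1 -> COPY to pp3. 4 ppages; refcounts: pp0:1 pp1:2 pp2:2 pp3:1
Op 5: write(P0, v1, 139). refcount(pp1)=2>1 -> COPY to pp4. 5 ppages; refcounts: pp0:1 pp1:1 pp2:2 pp3:1 pp4:1
Op 6: fork(P0) -> P3. 5 ppages; refcounts: pp0:2 pp1:1 pp2:2 pp3:1 pp4:2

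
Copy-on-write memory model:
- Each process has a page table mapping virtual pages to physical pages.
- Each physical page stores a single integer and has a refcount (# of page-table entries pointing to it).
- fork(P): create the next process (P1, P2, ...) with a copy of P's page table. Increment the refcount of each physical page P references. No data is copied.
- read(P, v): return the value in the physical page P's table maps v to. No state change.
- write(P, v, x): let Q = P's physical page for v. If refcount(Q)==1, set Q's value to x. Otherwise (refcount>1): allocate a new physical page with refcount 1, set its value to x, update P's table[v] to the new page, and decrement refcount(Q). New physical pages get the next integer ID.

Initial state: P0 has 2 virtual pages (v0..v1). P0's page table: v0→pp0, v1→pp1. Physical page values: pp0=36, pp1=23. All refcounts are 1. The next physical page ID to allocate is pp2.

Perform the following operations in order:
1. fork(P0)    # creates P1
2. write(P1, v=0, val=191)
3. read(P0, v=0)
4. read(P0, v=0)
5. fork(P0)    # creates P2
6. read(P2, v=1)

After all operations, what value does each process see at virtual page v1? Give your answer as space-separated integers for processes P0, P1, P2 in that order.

Answer: 23 23 23

Derivation:
Op 1: fork(P0) -> P1. 2 ppages; refcounts: pp0:2 pp1:2
Op 2: write(P1, v0, 191). refcount(pp0)=2>1 -> COPY to pp2. 3 ppages; refcounts: pp0:1 pp1:2 pp2:1
Op 3: read(P0, v0) -> 36. No state change.
Op 4: read(P0, v0) -> 36. No state change.
Op 5: fork(P0) -> P2. 3 ppages; refcounts: pp0:2 pp1:3 pp2:1
Op 6: read(P2, v1) -> 23. No state change.
P0: v1 -> pp1 = 23
P1: v1 -> pp1 = 23
P2: v1 -> pp1 = 23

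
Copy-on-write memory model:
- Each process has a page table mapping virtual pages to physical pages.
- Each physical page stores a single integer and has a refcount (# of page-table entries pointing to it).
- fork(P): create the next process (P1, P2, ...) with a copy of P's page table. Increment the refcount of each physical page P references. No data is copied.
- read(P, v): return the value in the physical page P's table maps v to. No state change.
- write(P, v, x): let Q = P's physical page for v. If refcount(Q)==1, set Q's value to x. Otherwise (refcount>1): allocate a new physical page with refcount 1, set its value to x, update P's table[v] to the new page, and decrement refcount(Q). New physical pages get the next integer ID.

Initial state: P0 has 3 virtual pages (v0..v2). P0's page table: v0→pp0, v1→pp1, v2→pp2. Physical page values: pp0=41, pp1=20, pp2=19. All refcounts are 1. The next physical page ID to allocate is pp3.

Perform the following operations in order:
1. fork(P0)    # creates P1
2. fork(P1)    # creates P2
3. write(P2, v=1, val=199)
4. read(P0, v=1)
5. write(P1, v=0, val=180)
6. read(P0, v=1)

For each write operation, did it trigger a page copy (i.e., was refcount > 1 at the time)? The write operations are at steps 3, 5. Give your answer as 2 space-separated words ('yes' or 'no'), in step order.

Op 1: fork(P0) -> P1. 3 ppages; refcounts: pp0:2 pp1:2 pp2:2
Op 2: fork(P1) -> P2. 3 ppages; refcounts: pp0:3 pp1:3 pp2:3
Op 3: write(P2, v1, 199). refcount(pp1)=3>1 -> COPY to pp3. 4 ppages; refcounts: pp0:3 pp1:2 pp2:3 pp3:1
Op 4: read(P0, v1) -> 20. No state change.
Op 5: write(P1, v0, 180). refcount(pp0)=3>1 -> COPY to pp4. 5 ppages; refcounts: pp0:2 pp1:2 pp2:3 pp3:1 pp4:1
Op 6: read(P0, v1) -> 20. No state change.

yes yes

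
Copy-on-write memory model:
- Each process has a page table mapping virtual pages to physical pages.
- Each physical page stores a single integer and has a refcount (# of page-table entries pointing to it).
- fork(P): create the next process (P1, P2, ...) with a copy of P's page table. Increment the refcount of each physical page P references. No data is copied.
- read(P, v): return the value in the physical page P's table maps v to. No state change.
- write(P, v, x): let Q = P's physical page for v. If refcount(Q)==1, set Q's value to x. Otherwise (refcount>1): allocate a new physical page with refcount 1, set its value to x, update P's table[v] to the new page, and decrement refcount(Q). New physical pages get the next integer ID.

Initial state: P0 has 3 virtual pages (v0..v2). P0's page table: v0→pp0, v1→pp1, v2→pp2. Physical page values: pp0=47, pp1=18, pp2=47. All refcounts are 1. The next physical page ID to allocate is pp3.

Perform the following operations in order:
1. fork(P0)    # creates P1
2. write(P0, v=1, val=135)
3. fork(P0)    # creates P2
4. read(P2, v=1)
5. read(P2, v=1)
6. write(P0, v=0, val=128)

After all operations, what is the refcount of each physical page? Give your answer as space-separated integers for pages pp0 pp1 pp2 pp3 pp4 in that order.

Op 1: fork(P0) -> P1. 3 ppages; refcounts: pp0:2 pp1:2 pp2:2
Op 2: write(P0, v1, 135). refcount(pp1)=2>1 -> COPY to pp3. 4 ppages; refcounts: pp0:2 pp1:1 pp2:2 pp3:1
Op 3: fork(P0) -> P2. 4 ppages; refcounts: pp0:3 pp1:1 pp2:3 pp3:2
Op 4: read(P2, v1) -> 135. No state change.
Op 5: read(P2, v1) -> 135. No state change.
Op 6: write(P0, v0, 128). refcount(pp0)=3>1 -> COPY to pp4. 5 ppages; refcounts: pp0:2 pp1:1 pp2:3 pp3:2 pp4:1

Answer: 2 1 3 2 1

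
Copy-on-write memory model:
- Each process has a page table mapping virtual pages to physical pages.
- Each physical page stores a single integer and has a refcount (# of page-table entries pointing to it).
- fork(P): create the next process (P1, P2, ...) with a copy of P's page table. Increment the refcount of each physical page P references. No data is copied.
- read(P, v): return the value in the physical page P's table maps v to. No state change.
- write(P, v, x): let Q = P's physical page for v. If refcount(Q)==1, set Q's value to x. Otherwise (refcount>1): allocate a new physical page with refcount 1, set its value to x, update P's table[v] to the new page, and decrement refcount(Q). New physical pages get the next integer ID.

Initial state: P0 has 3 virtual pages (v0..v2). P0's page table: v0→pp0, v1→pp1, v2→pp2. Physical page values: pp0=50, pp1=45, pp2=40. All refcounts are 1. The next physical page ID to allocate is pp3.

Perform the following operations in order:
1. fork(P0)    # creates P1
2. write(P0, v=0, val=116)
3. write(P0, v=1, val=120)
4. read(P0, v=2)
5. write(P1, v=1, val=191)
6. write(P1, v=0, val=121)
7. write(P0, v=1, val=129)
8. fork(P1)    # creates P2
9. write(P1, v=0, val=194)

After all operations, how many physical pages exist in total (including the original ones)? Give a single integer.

Op 1: fork(P0) -> P1. 3 ppages; refcounts: pp0:2 pp1:2 pp2:2
Op 2: write(P0, v0, 116). refcount(pp0)=2>1 -> COPY to pp3. 4 ppages; refcounts: pp0:1 pp1:2 pp2:2 pp3:1
Op 3: write(P0, v1, 120). refcount(pp1)=2>1 -> COPY to pp4. 5 ppages; refcounts: pp0:1 pp1:1 pp2:2 pp3:1 pp4:1
Op 4: read(P0, v2) -> 40. No state change.
Op 5: write(P1, v1, 191). refcount(pp1)=1 -> write in place. 5 ppages; refcounts: pp0:1 pp1:1 pp2:2 pp3:1 pp4:1
Op 6: write(P1, v0, 121). refcount(pp0)=1 -> write in place. 5 ppages; refcounts: pp0:1 pp1:1 pp2:2 pp3:1 pp4:1
Op 7: write(P0, v1, 129). refcount(pp4)=1 -> write in place. 5 ppages; refcounts: pp0:1 pp1:1 pp2:2 pp3:1 pp4:1
Op 8: fork(P1) -> P2. 5 ppages; refcounts: pp0:2 pp1:2 pp2:3 pp3:1 pp4:1
Op 9: write(P1, v0, 194). refcount(pp0)=2>1 -> COPY to pp5. 6 ppages; refcounts: pp0:1 pp1:2 pp2:3 pp3:1 pp4:1 pp5:1

Answer: 6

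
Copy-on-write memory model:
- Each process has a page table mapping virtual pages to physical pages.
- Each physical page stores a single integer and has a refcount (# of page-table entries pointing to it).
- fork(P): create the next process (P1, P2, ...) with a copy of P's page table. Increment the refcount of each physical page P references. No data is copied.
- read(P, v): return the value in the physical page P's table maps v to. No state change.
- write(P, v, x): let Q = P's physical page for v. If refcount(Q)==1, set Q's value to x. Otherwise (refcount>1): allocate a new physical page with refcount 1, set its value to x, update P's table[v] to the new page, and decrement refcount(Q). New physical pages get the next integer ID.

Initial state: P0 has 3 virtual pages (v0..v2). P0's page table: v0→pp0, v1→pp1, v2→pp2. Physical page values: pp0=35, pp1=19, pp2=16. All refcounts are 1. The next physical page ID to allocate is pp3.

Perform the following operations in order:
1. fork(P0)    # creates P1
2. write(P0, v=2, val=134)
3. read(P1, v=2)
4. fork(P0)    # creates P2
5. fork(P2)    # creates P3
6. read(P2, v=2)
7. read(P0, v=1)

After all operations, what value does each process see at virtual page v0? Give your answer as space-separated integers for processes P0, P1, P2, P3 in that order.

Answer: 35 35 35 35

Derivation:
Op 1: fork(P0) -> P1. 3 ppages; refcounts: pp0:2 pp1:2 pp2:2
Op 2: write(P0, v2, 134). refcount(pp2)=2>1 -> COPY to pp3. 4 ppages; refcounts: pp0:2 pp1:2 pp2:1 pp3:1
Op 3: read(P1, v2) -> 16. No state change.
Op 4: fork(P0) -> P2. 4 ppages; refcounts: pp0:3 pp1:3 pp2:1 pp3:2
Op 5: fork(P2) -> P3. 4 ppages; refcounts: pp0:4 pp1:4 pp2:1 pp3:3
Op 6: read(P2, v2) -> 134. No state change.
Op 7: read(P0, v1) -> 19. No state change.
P0: v0 -> pp0 = 35
P1: v0 -> pp0 = 35
P2: v0 -> pp0 = 35
P3: v0 -> pp0 = 35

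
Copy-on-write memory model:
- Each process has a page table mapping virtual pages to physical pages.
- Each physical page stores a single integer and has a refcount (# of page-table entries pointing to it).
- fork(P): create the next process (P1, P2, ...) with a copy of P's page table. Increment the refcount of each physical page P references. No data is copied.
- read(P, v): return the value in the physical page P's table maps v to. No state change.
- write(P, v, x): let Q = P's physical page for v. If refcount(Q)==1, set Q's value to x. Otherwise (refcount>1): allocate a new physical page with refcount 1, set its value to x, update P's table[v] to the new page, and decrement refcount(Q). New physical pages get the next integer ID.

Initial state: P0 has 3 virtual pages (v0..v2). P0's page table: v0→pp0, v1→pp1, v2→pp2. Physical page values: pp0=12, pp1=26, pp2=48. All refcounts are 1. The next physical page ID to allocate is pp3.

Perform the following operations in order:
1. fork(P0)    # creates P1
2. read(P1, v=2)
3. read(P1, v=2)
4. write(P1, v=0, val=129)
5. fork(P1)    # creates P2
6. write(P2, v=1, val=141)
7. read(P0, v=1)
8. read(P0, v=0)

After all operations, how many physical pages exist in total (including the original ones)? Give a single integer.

Answer: 5

Derivation:
Op 1: fork(P0) -> P1. 3 ppages; refcounts: pp0:2 pp1:2 pp2:2
Op 2: read(P1, v2) -> 48. No state change.
Op 3: read(P1, v2) -> 48. No state change.
Op 4: write(P1, v0, 129). refcount(pp0)=2>1 -> COPY to pp3. 4 ppages; refcounts: pp0:1 pp1:2 pp2:2 pp3:1
Op 5: fork(P1) -> P2. 4 ppages; refcounts: pp0:1 pp1:3 pp2:3 pp3:2
Op 6: write(P2, v1, 141). refcount(pp1)=3>1 -> COPY to pp4. 5 ppages; refcounts: pp0:1 pp1:2 pp2:3 pp3:2 pp4:1
Op 7: read(P0, v1) -> 26. No state change.
Op 8: read(P0, v0) -> 12. No state change.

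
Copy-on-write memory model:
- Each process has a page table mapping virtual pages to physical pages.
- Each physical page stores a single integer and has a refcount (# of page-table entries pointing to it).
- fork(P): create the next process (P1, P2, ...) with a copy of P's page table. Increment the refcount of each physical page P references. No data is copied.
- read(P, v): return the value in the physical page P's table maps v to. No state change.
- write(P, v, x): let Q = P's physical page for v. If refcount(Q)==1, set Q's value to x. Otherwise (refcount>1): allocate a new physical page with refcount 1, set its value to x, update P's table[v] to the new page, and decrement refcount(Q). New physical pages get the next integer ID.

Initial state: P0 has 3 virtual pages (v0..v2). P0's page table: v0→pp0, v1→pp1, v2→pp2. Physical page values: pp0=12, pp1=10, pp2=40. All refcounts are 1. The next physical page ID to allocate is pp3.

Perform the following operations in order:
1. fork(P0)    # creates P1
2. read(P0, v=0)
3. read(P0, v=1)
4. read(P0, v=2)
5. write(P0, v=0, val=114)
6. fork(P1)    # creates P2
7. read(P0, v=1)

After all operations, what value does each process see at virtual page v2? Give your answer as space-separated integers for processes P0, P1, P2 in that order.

Op 1: fork(P0) -> P1. 3 ppages; refcounts: pp0:2 pp1:2 pp2:2
Op 2: read(P0, v0) -> 12. No state change.
Op 3: read(P0, v1) -> 10. No state change.
Op 4: read(P0, v2) -> 40. No state change.
Op 5: write(P0, v0, 114). refcount(pp0)=2>1 -> COPY to pp3. 4 ppages; refcounts: pp0:1 pp1:2 pp2:2 pp3:1
Op 6: fork(P1) -> P2. 4 ppages; refcounts: pp0:2 pp1:3 pp2:3 pp3:1
Op 7: read(P0, v1) -> 10. No state change.
P0: v2 -> pp2 = 40
P1: v2 -> pp2 = 40
P2: v2 -> pp2 = 40

Answer: 40 40 40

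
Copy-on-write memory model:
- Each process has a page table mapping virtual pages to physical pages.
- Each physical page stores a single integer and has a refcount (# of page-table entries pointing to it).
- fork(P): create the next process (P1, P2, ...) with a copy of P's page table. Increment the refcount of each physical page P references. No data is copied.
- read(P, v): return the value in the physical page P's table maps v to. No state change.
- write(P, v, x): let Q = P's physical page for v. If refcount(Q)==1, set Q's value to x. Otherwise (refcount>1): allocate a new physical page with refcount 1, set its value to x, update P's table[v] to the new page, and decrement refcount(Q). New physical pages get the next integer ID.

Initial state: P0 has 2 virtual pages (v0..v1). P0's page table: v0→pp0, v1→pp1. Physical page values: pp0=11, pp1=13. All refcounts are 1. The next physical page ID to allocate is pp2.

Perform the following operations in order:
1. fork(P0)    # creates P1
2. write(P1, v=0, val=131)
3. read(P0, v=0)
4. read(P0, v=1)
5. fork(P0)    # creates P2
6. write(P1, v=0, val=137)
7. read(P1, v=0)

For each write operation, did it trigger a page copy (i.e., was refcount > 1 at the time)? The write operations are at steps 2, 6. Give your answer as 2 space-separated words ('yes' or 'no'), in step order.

Op 1: fork(P0) -> P1. 2 ppages; refcounts: pp0:2 pp1:2
Op 2: write(P1, v0, 131). refcount(pp0)=2>1 -> COPY to pp2. 3 ppages; refcounts: pp0:1 pp1:2 pp2:1
Op 3: read(P0, v0) -> 11. No state change.
Op 4: read(P0, v1) -> 13. No state change.
Op 5: fork(P0) -> P2. 3 ppages; refcounts: pp0:2 pp1:3 pp2:1
Op 6: write(P1, v0, 137). refcount(pp2)=1 -> write in place. 3 ppages; refcounts: pp0:2 pp1:3 pp2:1
Op 7: read(P1, v0) -> 137. No state change.

yes no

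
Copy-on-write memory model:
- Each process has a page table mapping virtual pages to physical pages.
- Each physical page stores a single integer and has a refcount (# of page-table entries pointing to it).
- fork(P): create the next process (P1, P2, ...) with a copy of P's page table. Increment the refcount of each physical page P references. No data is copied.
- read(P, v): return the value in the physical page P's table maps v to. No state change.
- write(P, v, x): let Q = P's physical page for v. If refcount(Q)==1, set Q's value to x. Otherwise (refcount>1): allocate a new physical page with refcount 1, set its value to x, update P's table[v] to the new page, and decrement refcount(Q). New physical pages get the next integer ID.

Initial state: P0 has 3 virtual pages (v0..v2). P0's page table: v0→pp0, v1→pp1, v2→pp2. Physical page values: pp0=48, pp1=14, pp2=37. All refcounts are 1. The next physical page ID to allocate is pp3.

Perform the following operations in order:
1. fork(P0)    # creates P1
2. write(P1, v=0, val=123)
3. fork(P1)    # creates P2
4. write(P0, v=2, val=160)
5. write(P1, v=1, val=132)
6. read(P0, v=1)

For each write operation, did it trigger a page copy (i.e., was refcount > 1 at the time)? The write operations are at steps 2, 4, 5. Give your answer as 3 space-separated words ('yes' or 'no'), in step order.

Op 1: fork(P0) -> P1. 3 ppages; refcounts: pp0:2 pp1:2 pp2:2
Op 2: write(P1, v0, 123). refcount(pp0)=2>1 -> COPY to pp3. 4 ppages; refcounts: pp0:1 pp1:2 pp2:2 pp3:1
Op 3: fork(P1) -> P2. 4 ppages; refcounts: pp0:1 pp1:3 pp2:3 pp3:2
Op 4: write(P0, v2, 160). refcount(pp2)=3>1 -> COPY to pp4. 5 ppages; refcounts: pp0:1 pp1:3 pp2:2 pp3:2 pp4:1
Op 5: write(P1, v1, 132). refcount(pp1)=3>1 -> COPY to pp5. 6 ppages; refcounts: pp0:1 pp1:2 pp2:2 pp3:2 pp4:1 pp5:1
Op 6: read(P0, v1) -> 14. No state change.

yes yes yes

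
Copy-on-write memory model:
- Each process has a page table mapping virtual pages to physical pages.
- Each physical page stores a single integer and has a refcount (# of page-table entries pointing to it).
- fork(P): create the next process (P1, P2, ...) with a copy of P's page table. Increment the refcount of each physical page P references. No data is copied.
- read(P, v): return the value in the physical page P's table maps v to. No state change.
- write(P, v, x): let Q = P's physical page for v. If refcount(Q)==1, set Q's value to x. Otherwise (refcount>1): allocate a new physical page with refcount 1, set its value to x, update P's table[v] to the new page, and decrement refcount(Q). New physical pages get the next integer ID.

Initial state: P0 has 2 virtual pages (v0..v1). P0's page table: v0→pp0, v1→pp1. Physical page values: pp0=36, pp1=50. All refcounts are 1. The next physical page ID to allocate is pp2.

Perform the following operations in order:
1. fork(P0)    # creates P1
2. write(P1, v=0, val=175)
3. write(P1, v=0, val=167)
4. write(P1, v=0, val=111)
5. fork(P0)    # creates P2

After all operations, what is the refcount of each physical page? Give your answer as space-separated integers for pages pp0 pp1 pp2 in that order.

Answer: 2 3 1

Derivation:
Op 1: fork(P0) -> P1. 2 ppages; refcounts: pp0:2 pp1:2
Op 2: write(P1, v0, 175). refcount(pp0)=2>1 -> COPY to pp2. 3 ppages; refcounts: pp0:1 pp1:2 pp2:1
Op 3: write(P1, v0, 167). refcount(pp2)=1 -> write in place. 3 ppages; refcounts: pp0:1 pp1:2 pp2:1
Op 4: write(P1, v0, 111). refcount(pp2)=1 -> write in place. 3 ppages; refcounts: pp0:1 pp1:2 pp2:1
Op 5: fork(P0) -> P2. 3 ppages; refcounts: pp0:2 pp1:3 pp2:1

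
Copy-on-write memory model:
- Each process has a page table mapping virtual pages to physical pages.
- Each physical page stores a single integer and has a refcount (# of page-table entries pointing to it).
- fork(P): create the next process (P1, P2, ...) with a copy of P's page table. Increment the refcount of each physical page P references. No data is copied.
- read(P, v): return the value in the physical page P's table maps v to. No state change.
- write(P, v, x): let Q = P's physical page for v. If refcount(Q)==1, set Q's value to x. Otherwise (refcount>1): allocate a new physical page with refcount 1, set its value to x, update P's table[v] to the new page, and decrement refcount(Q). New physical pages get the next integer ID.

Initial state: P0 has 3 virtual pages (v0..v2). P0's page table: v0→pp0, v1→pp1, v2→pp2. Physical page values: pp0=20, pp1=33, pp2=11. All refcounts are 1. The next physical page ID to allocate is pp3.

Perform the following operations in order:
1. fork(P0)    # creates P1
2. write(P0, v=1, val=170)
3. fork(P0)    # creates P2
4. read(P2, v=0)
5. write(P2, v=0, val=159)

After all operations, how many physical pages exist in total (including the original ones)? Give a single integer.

Op 1: fork(P0) -> P1. 3 ppages; refcounts: pp0:2 pp1:2 pp2:2
Op 2: write(P0, v1, 170). refcount(pp1)=2>1 -> COPY to pp3. 4 ppages; refcounts: pp0:2 pp1:1 pp2:2 pp3:1
Op 3: fork(P0) -> P2. 4 ppages; refcounts: pp0:3 pp1:1 pp2:3 pp3:2
Op 4: read(P2, v0) -> 20. No state change.
Op 5: write(P2, v0, 159). refcount(pp0)=3>1 -> COPY to pp4. 5 ppages; refcounts: pp0:2 pp1:1 pp2:3 pp3:2 pp4:1

Answer: 5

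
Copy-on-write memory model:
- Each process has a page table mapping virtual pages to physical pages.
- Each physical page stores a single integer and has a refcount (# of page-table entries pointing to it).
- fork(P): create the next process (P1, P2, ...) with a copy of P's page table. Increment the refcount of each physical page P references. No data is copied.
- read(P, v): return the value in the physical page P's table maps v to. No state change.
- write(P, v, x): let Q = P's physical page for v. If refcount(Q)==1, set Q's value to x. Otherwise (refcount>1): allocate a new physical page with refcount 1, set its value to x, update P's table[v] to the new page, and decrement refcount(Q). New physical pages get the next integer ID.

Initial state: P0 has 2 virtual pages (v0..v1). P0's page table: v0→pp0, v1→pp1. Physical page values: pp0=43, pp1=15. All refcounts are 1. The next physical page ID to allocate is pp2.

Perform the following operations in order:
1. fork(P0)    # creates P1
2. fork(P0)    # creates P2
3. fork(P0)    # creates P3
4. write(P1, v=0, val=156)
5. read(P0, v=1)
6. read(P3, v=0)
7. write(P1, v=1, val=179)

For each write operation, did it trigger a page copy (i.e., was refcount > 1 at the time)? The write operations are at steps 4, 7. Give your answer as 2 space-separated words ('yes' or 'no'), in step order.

Op 1: fork(P0) -> P1. 2 ppages; refcounts: pp0:2 pp1:2
Op 2: fork(P0) -> P2. 2 ppages; refcounts: pp0:3 pp1:3
Op 3: fork(P0) -> P3. 2 ppages; refcounts: pp0:4 pp1:4
Op 4: write(P1, v0, 156). refcount(pp0)=4>1 -> COPY to pp2. 3 ppages; refcounts: pp0:3 pp1:4 pp2:1
Op 5: read(P0, v1) -> 15. No state change.
Op 6: read(P3, v0) -> 43. No state change.
Op 7: write(P1, v1, 179). refcount(pp1)=4>1 -> COPY to pp3. 4 ppages; refcounts: pp0:3 pp1:3 pp2:1 pp3:1

yes yes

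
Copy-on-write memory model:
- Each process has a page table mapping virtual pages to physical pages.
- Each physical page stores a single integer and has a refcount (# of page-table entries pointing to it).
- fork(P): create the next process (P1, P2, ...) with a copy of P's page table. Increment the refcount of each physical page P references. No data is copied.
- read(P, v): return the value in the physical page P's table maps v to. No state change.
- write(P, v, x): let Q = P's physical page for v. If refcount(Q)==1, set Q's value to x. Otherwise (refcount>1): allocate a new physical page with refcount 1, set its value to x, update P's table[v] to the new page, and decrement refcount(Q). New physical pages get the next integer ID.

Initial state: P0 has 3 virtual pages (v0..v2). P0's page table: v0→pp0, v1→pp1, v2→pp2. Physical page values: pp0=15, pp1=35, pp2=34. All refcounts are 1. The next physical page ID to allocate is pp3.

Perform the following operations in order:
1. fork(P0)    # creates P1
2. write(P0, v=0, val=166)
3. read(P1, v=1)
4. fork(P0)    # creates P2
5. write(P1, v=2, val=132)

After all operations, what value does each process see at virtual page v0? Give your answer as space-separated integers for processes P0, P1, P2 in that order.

Op 1: fork(P0) -> P1. 3 ppages; refcounts: pp0:2 pp1:2 pp2:2
Op 2: write(P0, v0, 166). refcount(pp0)=2>1 -> COPY to pp3. 4 ppages; refcounts: pp0:1 pp1:2 pp2:2 pp3:1
Op 3: read(P1, v1) -> 35. No state change.
Op 4: fork(P0) -> P2. 4 ppages; refcounts: pp0:1 pp1:3 pp2:3 pp3:2
Op 5: write(P1, v2, 132). refcount(pp2)=3>1 -> COPY to pp4. 5 ppages; refcounts: pp0:1 pp1:3 pp2:2 pp3:2 pp4:1
P0: v0 -> pp3 = 166
P1: v0 -> pp0 = 15
P2: v0 -> pp3 = 166

Answer: 166 15 166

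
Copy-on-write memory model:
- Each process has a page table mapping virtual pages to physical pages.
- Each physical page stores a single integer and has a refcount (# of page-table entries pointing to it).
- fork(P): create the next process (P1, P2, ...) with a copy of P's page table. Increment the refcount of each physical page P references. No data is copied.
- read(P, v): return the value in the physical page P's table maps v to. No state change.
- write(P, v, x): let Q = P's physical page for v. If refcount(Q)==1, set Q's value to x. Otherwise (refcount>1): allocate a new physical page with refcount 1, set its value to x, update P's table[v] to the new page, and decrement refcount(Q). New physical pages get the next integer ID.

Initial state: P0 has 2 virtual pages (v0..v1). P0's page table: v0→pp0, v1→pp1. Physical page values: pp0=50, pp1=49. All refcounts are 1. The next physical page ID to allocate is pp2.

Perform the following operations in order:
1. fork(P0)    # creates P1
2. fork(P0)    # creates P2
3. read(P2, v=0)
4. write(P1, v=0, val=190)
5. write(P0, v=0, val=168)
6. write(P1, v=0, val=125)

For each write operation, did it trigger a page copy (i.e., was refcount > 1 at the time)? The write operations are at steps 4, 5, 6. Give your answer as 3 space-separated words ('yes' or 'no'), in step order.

Op 1: fork(P0) -> P1. 2 ppages; refcounts: pp0:2 pp1:2
Op 2: fork(P0) -> P2. 2 ppages; refcounts: pp0:3 pp1:3
Op 3: read(P2, v0) -> 50. No state change.
Op 4: write(P1, v0, 190). refcount(pp0)=3>1 -> COPY to pp2. 3 ppages; refcounts: pp0:2 pp1:3 pp2:1
Op 5: write(P0, v0, 168). refcount(pp0)=2>1 -> COPY to pp3. 4 ppages; refcounts: pp0:1 pp1:3 pp2:1 pp3:1
Op 6: write(P1, v0, 125). refcount(pp2)=1 -> write in place. 4 ppages; refcounts: pp0:1 pp1:3 pp2:1 pp3:1

yes yes no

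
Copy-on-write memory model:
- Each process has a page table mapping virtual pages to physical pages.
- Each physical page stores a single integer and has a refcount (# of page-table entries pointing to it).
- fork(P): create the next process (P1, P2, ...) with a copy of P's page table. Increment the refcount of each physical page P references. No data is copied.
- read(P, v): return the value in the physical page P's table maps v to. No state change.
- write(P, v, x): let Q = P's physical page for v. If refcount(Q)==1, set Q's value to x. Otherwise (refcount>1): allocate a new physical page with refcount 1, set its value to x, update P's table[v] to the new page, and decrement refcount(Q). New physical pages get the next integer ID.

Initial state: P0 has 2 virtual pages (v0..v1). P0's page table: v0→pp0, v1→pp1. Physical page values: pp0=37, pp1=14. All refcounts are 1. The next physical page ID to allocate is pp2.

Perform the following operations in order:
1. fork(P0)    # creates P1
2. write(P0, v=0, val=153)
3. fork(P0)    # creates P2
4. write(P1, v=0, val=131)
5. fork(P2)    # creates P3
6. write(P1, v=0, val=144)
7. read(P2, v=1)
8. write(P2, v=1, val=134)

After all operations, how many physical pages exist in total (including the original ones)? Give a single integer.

Answer: 4

Derivation:
Op 1: fork(P0) -> P1. 2 ppages; refcounts: pp0:2 pp1:2
Op 2: write(P0, v0, 153). refcount(pp0)=2>1 -> COPY to pp2. 3 ppages; refcounts: pp0:1 pp1:2 pp2:1
Op 3: fork(P0) -> P2. 3 ppages; refcounts: pp0:1 pp1:3 pp2:2
Op 4: write(P1, v0, 131). refcount(pp0)=1 -> write in place. 3 ppages; refcounts: pp0:1 pp1:3 pp2:2
Op 5: fork(P2) -> P3. 3 ppages; refcounts: pp0:1 pp1:4 pp2:3
Op 6: write(P1, v0, 144). refcount(pp0)=1 -> write in place. 3 ppages; refcounts: pp0:1 pp1:4 pp2:3
Op 7: read(P2, v1) -> 14. No state change.
Op 8: write(P2, v1, 134). refcount(pp1)=4>1 -> COPY to pp3. 4 ppages; refcounts: pp0:1 pp1:3 pp2:3 pp3:1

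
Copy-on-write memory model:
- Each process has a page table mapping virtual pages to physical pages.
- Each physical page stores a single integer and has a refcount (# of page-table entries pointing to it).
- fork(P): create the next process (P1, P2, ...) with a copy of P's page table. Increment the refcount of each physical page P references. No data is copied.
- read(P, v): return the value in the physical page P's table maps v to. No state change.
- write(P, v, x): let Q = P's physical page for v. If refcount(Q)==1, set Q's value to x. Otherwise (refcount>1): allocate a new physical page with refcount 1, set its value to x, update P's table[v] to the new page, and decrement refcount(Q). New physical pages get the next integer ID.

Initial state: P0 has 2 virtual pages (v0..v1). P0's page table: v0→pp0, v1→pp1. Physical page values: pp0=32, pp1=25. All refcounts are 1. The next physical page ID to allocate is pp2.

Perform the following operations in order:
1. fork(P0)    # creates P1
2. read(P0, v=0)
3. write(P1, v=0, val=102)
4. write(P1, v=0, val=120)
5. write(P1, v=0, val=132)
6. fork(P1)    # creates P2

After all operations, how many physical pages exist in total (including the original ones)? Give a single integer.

Answer: 3

Derivation:
Op 1: fork(P0) -> P1. 2 ppages; refcounts: pp0:2 pp1:2
Op 2: read(P0, v0) -> 32. No state change.
Op 3: write(P1, v0, 102). refcount(pp0)=2>1 -> COPY to pp2. 3 ppages; refcounts: pp0:1 pp1:2 pp2:1
Op 4: write(P1, v0, 120). refcount(pp2)=1 -> write in place. 3 ppages; refcounts: pp0:1 pp1:2 pp2:1
Op 5: write(P1, v0, 132). refcount(pp2)=1 -> write in place. 3 ppages; refcounts: pp0:1 pp1:2 pp2:1
Op 6: fork(P1) -> P2. 3 ppages; refcounts: pp0:1 pp1:3 pp2:2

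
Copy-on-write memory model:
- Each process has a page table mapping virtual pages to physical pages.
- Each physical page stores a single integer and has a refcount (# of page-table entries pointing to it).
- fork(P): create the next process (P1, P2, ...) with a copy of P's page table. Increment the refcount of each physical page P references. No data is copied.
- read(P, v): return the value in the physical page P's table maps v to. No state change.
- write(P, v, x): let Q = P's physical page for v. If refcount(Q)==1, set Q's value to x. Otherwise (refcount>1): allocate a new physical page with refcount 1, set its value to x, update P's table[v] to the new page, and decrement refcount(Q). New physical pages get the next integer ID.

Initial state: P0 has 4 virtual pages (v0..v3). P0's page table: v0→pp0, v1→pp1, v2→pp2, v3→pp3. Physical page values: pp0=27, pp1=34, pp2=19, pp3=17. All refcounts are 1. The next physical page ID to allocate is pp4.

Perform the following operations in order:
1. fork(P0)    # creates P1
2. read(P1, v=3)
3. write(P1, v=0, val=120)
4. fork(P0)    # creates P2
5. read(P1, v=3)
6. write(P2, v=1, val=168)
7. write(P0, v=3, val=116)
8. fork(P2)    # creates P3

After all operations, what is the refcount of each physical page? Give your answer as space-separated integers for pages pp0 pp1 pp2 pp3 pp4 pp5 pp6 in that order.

Answer: 3 2 4 3 1 2 1

Derivation:
Op 1: fork(P0) -> P1. 4 ppages; refcounts: pp0:2 pp1:2 pp2:2 pp3:2
Op 2: read(P1, v3) -> 17. No state change.
Op 3: write(P1, v0, 120). refcount(pp0)=2>1 -> COPY to pp4. 5 ppages; refcounts: pp0:1 pp1:2 pp2:2 pp3:2 pp4:1
Op 4: fork(P0) -> P2. 5 ppages; refcounts: pp0:2 pp1:3 pp2:3 pp3:3 pp4:1
Op 5: read(P1, v3) -> 17. No state change.
Op 6: write(P2, v1, 168). refcount(pp1)=3>1 -> COPY to pp5. 6 ppages; refcounts: pp0:2 pp1:2 pp2:3 pp3:3 pp4:1 pp5:1
Op 7: write(P0, v3, 116). refcount(pp3)=3>1 -> COPY to pp6. 7 ppages; refcounts: pp0:2 pp1:2 pp2:3 pp3:2 pp4:1 pp5:1 pp6:1
Op 8: fork(P2) -> P3. 7 ppages; refcounts: pp0:3 pp1:2 pp2:4 pp3:3 pp4:1 pp5:2 pp6:1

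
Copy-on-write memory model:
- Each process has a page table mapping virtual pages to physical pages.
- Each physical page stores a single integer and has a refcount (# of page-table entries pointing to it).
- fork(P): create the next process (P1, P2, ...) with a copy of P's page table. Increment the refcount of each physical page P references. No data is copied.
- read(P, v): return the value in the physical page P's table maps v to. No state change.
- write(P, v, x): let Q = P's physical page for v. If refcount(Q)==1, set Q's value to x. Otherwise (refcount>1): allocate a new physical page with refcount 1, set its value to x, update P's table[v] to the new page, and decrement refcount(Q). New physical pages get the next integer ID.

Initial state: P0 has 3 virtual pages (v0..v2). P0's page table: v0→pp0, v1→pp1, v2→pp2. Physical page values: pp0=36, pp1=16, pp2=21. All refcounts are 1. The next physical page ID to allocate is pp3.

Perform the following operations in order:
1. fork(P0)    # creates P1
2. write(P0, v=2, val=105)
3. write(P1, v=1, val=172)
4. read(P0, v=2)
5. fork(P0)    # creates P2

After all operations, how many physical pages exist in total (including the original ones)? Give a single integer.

Answer: 5

Derivation:
Op 1: fork(P0) -> P1. 3 ppages; refcounts: pp0:2 pp1:2 pp2:2
Op 2: write(P0, v2, 105). refcount(pp2)=2>1 -> COPY to pp3. 4 ppages; refcounts: pp0:2 pp1:2 pp2:1 pp3:1
Op 3: write(P1, v1, 172). refcount(pp1)=2>1 -> COPY to pp4. 5 ppages; refcounts: pp0:2 pp1:1 pp2:1 pp3:1 pp4:1
Op 4: read(P0, v2) -> 105. No state change.
Op 5: fork(P0) -> P2. 5 ppages; refcounts: pp0:3 pp1:2 pp2:1 pp3:2 pp4:1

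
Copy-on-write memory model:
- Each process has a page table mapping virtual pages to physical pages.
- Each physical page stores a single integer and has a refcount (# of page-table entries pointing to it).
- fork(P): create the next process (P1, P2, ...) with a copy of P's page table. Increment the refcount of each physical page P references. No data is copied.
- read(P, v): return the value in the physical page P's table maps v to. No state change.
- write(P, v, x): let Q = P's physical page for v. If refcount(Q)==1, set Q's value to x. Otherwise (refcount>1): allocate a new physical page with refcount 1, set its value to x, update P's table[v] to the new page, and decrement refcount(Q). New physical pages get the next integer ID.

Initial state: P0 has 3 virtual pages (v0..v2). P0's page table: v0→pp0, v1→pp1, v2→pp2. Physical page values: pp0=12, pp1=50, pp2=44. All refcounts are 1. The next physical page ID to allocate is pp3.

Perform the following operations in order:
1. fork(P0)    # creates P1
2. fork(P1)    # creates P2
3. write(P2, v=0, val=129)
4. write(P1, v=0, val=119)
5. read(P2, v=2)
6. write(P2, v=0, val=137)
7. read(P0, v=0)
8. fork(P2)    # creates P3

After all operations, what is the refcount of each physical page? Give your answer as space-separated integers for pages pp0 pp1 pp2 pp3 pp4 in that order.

Answer: 1 4 4 2 1

Derivation:
Op 1: fork(P0) -> P1. 3 ppages; refcounts: pp0:2 pp1:2 pp2:2
Op 2: fork(P1) -> P2. 3 ppages; refcounts: pp0:3 pp1:3 pp2:3
Op 3: write(P2, v0, 129). refcount(pp0)=3>1 -> COPY to pp3. 4 ppages; refcounts: pp0:2 pp1:3 pp2:3 pp3:1
Op 4: write(P1, v0, 119). refcount(pp0)=2>1 -> COPY to pp4. 5 ppages; refcounts: pp0:1 pp1:3 pp2:3 pp3:1 pp4:1
Op 5: read(P2, v2) -> 44. No state change.
Op 6: write(P2, v0, 137). refcount(pp3)=1 -> write in place. 5 ppages; refcounts: pp0:1 pp1:3 pp2:3 pp3:1 pp4:1
Op 7: read(P0, v0) -> 12. No state change.
Op 8: fork(P2) -> P3. 5 ppages; refcounts: pp0:1 pp1:4 pp2:4 pp3:2 pp4:1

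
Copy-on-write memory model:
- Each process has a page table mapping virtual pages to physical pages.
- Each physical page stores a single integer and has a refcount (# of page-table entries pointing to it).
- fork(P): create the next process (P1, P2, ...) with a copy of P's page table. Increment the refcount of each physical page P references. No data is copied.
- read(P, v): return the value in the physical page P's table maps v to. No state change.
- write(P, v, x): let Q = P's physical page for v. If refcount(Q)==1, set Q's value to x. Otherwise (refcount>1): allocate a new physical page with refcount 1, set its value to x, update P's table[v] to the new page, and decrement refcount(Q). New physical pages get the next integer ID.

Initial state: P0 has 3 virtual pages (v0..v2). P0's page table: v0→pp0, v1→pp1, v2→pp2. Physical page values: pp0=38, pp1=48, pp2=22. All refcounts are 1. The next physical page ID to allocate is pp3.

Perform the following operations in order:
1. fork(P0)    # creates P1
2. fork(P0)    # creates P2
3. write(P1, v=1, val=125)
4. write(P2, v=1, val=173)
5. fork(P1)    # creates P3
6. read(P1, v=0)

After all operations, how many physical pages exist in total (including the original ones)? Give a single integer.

Op 1: fork(P0) -> P1. 3 ppages; refcounts: pp0:2 pp1:2 pp2:2
Op 2: fork(P0) -> P2. 3 ppages; refcounts: pp0:3 pp1:3 pp2:3
Op 3: write(P1, v1, 125). refcount(pp1)=3>1 -> COPY to pp3. 4 ppages; refcounts: pp0:3 pp1:2 pp2:3 pp3:1
Op 4: write(P2, v1, 173). refcount(pp1)=2>1 -> COPY to pp4. 5 ppages; refcounts: pp0:3 pp1:1 pp2:3 pp3:1 pp4:1
Op 5: fork(P1) -> P3. 5 ppages; refcounts: pp0:4 pp1:1 pp2:4 pp3:2 pp4:1
Op 6: read(P1, v0) -> 38. No state change.

Answer: 5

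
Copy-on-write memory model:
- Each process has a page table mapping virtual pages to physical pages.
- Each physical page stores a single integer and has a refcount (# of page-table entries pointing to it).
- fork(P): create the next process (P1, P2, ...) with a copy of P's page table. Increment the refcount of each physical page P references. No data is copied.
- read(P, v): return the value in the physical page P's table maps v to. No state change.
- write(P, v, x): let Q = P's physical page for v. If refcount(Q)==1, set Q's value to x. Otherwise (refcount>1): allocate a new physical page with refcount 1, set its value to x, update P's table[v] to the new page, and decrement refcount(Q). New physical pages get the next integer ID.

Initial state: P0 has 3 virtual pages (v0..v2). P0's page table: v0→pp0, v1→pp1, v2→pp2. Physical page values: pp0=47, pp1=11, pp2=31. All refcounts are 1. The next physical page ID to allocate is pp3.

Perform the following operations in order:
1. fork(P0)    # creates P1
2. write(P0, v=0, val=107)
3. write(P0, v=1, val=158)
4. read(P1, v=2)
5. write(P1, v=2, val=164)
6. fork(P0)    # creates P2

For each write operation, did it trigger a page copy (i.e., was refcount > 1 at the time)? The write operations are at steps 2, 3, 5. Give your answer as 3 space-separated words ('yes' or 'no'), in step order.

Op 1: fork(P0) -> P1. 3 ppages; refcounts: pp0:2 pp1:2 pp2:2
Op 2: write(P0, v0, 107). refcount(pp0)=2>1 -> COPY to pp3. 4 ppages; refcounts: pp0:1 pp1:2 pp2:2 pp3:1
Op 3: write(P0, v1, 158). refcount(pp1)=2>1 -> COPY to pp4. 5 ppages; refcounts: pp0:1 pp1:1 pp2:2 pp3:1 pp4:1
Op 4: read(P1, v2) -> 31. No state change.
Op 5: write(P1, v2, 164). refcount(pp2)=2>1 -> COPY to pp5. 6 ppages; refcounts: pp0:1 pp1:1 pp2:1 pp3:1 pp4:1 pp5:1
Op 6: fork(P0) -> P2. 6 ppages; refcounts: pp0:1 pp1:1 pp2:2 pp3:2 pp4:2 pp5:1

yes yes yes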